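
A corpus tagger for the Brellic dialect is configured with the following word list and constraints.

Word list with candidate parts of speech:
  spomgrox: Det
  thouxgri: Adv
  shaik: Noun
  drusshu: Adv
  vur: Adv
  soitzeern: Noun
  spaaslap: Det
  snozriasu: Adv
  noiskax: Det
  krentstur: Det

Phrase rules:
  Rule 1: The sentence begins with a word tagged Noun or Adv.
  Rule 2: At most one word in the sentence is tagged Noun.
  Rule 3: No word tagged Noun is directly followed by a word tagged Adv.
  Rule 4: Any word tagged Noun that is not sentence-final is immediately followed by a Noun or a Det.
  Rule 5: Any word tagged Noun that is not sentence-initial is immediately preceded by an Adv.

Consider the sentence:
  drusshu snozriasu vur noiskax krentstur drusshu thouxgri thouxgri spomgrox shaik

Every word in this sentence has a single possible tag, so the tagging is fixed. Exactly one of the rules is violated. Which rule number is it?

5

Fixed tagging: Adv Adv Adv Det Det Adv Adv Adv Det Noun.
Rule check: R1 ✓, R2 ✓, R3 ✓, R4 ✓, R5 ✗.
Only rule 5 fails.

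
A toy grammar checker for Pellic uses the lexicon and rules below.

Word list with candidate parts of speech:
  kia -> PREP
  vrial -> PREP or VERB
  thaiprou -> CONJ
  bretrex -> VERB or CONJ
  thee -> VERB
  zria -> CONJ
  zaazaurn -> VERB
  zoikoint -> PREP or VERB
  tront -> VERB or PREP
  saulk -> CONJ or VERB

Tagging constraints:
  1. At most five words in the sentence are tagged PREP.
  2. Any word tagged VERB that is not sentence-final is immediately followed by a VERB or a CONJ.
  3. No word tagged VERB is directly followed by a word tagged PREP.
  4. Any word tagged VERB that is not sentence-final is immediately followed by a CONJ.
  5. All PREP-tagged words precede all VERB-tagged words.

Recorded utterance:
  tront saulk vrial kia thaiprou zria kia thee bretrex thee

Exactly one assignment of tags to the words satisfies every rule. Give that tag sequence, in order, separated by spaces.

PREP CONJ PREP PREP CONJ CONJ PREP VERB CONJ VERB

Candidates per position — 1:tront {VERB,PREP}; 2:saulk {CONJ,VERB}; 3:vrial {PREP,VERB}; 4:kia {PREP}; 5:thaiprou {CONJ}; 6:zria {CONJ}; 7:kia {PREP}; 8:thee {VERB}; 9:bretrex {VERB,CONJ}; 10:thee {VERB}.
Position 1: tagging it VERB would leave rule 5 unsatisfiable, so it must be PREP.
Position 2: tagging it VERB would leave rule 2 unsatisfiable, so it must be CONJ.
Position 3: tagging it VERB would leave rule 2 unsatisfiable, so it must be PREP.
Position 9: tagging it VERB would leave rule 4 unsatisfiable, so it must be CONJ.
The unique satisfying tagging is: PREP CONJ PREP PREP CONJ CONJ PREP VERB CONJ VERB.
Checking: rule 1 ✓; rule 2 ✓; rule 3 ✓; rule 4 ✓; rule 5 ✓.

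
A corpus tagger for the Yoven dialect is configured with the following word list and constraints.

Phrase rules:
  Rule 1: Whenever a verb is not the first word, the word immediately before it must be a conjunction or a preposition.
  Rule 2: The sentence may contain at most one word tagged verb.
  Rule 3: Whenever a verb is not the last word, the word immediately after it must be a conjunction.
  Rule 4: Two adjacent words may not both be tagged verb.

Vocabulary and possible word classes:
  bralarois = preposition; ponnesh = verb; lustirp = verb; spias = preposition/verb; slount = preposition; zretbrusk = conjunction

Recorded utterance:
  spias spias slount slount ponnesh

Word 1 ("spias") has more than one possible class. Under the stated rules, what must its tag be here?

preposition

Candidates per position — 1:spias {preposition,verb}; 2:spias {preposition,verb}; 3:slount {preposition}; 4:slount {preposition}; 5:ponnesh {verb}.
Word 1 cannot be verb — rule 2 would then fail for every completion. It is preposition.
Word 2 cannot be verb — rule 2 would then fail for every completion. It is preposition.
So the tagging must be: preposition preposition preposition preposition verb.
Check: rule 1 ✓; rule 2 ✓; rule 3 ✓; rule 4 ✓.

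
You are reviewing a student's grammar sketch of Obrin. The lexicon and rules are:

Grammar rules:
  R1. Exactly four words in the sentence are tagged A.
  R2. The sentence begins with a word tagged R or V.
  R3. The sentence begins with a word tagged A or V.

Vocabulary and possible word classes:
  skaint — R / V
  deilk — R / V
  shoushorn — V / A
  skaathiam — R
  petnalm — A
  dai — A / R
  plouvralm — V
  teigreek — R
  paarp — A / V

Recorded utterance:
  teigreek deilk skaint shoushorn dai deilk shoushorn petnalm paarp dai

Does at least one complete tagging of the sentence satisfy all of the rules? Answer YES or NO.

Candidates per position — 1:teigreek {R}; 2:deilk {R,V}; 3:skaint {R,V}; 4:shoushorn {V,A}; 5:dai {A,R}; 6:deilk {R,V}; 7:shoushorn {V,A}; 8:petnalm {A}; 9:paarp {A,V}; 10:dai {A,R}.
Rule 3 cannot be satisfied by any choice of tags from the lexicon.
So there is no consistent tagging.

NO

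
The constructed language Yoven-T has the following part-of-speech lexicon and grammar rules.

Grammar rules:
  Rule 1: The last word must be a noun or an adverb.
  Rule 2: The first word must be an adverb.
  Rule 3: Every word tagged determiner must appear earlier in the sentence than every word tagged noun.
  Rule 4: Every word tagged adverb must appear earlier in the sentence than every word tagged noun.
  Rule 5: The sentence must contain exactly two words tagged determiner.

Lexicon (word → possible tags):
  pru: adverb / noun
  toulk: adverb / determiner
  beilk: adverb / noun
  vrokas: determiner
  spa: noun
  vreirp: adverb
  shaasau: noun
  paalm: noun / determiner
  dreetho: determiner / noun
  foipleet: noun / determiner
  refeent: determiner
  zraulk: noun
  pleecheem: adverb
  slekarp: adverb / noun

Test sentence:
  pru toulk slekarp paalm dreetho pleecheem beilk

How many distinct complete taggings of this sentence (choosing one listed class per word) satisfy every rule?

Candidates per position — 1:pru {adverb,noun}; 2:toulk {adverb,determiner}; 3:slekarp {adverb,noun}; 4:paalm {noun,determiner}; 5:dreetho {determiner,noun}; 6:pleecheem {adverb}; 7:beilk {adverb,noun}.
There are 64 candidate sequences in total.
The sequences that satisfy every rule: adverb adverb adverb determiner determiner adverb adverb; adverb adverb adverb determiner determiner adverb noun.
Count = 2.

2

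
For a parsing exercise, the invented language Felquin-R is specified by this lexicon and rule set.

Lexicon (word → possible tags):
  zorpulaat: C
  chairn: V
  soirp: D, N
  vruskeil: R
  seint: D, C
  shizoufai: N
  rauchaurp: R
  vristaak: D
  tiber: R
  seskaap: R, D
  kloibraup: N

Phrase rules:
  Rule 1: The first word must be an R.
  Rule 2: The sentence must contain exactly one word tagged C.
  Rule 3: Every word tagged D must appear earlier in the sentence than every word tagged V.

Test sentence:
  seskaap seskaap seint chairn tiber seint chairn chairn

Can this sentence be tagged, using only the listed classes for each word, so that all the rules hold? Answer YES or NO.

Candidates per position — 1:seskaap {R,D}; 2:seskaap {R,D}; 3:seint {D,C}; 4:chairn {V}; 5:tiber {R}; 6:seint {D,C}; 7:chairn {V}; 8:chairn {V}.
One satisfying assignment: R D D V R C V V.
Check: rule 1 holds; rule 2 holds; rule 3 holds.

YES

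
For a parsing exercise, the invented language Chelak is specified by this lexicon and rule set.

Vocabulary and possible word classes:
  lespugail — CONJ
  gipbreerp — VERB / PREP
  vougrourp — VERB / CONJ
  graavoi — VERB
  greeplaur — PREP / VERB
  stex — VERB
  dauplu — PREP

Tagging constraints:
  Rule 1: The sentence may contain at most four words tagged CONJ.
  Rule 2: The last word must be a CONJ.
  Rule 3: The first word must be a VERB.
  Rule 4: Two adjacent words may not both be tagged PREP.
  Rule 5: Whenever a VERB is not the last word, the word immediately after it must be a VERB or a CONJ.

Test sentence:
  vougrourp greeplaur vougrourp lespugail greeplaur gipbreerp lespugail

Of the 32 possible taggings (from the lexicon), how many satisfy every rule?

4

Candidates per position — 1:vougrourp {VERB,CONJ}; 2:greeplaur {PREP,VERB}; 3:vougrourp {VERB,CONJ}; 4:lespugail {CONJ}; 5:greeplaur {PREP,VERB}; 6:gipbreerp {VERB,PREP}; 7:lespugail {CONJ}.
There are 32 candidate sequences in total.
The sequences that satisfy every rule: VERB VERB VERB CONJ PREP VERB CONJ; VERB VERB VERB CONJ VERB VERB CONJ; VERB VERB CONJ CONJ PREP VERB CONJ; VERB VERB CONJ CONJ VERB VERB CONJ.
Count = 4.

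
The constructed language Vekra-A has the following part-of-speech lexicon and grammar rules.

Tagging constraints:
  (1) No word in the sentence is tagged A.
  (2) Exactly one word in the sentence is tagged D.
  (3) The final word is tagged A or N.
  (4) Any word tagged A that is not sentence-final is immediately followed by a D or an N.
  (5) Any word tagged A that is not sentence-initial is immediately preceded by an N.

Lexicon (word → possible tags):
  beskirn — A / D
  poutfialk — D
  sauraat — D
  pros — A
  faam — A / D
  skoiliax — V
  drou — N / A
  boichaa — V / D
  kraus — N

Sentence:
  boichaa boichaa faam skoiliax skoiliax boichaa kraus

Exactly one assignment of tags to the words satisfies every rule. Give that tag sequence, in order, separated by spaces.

V V D V V V N

Candidates per position — 1:boichaa {V,D}; 2:boichaa {V,D}; 3:faam {A,D}; 4:skoiliax {V}; 5:skoiliax {V}; 6:boichaa {V,D}; 7:kraus {N}.
If word 3 were A, no tagging could satisfy rule 1; so word 3 is D.
If word 6 were D, no tagging could satisfy rule 2; so word 6 is V.
If word 1 were D, no tagging could satisfy rule 2; so word 1 is V.
If word 2 were D, no tagging could satisfy rule 2; so word 2 is V.
The unique satisfying tagging is: V V D V V V N.
Rule-by-rule: rule 1 satisfied; rule 2 satisfied; rule 3 satisfied; rule 4 satisfied; rule 5 satisfied.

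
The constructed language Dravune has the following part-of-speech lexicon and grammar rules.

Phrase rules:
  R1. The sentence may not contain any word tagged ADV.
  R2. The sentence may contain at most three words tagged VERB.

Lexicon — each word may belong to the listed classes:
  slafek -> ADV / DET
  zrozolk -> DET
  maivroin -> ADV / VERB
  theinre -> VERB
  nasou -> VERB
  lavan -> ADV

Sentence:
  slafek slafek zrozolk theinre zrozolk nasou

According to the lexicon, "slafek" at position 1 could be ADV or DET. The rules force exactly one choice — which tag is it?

Candidates per position — 1:slafek {ADV,DET}; 2:slafek {ADV,DET}; 3:zrozolk {DET}; 4:theinre {VERB}; 5:zrozolk {DET}; 6:nasou {VERB}.
Position 1: ADV is ruled out by rule 1; that leaves DET.
Position 2: ADV is ruled out by rule 1; that leaves DET.
That leaves exactly one tagging: DET DET DET VERB DET VERB.
Rule-by-rule: rule 1 satisfied; rule 2 satisfied.

DET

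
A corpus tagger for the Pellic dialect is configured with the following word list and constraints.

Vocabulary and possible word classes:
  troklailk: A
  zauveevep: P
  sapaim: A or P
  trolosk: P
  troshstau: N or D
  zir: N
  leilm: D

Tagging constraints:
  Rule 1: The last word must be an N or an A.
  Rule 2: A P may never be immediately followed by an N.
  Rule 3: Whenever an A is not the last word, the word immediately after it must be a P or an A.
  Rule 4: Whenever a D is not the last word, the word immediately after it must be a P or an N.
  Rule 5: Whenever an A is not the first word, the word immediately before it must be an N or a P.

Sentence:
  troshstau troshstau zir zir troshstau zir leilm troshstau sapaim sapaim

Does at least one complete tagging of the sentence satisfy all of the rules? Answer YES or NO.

YES

Candidates per position — 1:troshstau {N,D}; 2:troshstau {N,D}; 3:zir {N}; 4:zir {N}; 5:troshstau {N,D}; 6:zir {N}; 7:leilm {D}; 8:troshstau {N,D}; 9:sapaim {A,P}; 10:sapaim {A,P}.
One satisfying assignment: N N N N N N D N P A.
Check: rule 1 holds; rule 2 holds; rule 3 holds; rule 4 holds; rule 5 holds.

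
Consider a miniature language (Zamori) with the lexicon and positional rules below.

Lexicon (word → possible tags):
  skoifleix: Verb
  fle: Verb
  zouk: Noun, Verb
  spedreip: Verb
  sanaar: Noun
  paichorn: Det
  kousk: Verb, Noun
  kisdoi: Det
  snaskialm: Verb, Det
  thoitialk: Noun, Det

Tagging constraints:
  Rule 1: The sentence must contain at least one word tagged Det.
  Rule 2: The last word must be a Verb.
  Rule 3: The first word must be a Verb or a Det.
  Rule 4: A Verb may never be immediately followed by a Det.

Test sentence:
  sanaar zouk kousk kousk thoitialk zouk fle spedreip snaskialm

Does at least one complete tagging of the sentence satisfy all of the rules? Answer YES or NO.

Candidates per position — 1:sanaar {Noun}; 2:zouk {Noun,Verb}; 3:kousk {Verb,Noun}; 4:kousk {Verb,Noun}; 5:thoitialk {Noun,Det}; 6:zouk {Noun,Verb}; 7:fle {Verb}; 8:spedreip {Verb}; 9:snaskialm {Verb,Det}.
Rule 3 cannot be satisfied by any choice of tags from the lexicon.
So there is no consistent tagging.

NO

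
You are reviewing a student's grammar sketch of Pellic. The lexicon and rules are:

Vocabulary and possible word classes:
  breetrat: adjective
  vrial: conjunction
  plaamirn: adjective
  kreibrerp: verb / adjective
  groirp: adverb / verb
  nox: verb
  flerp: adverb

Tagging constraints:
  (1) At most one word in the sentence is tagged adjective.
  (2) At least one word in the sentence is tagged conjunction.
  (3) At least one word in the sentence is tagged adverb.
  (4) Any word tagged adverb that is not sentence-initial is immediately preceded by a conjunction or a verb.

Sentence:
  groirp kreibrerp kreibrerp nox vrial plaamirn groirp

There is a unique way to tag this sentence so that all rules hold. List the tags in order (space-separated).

adverb verb verb verb conjunction adjective verb

Candidates per position — 1:groirp {adverb,verb}; 2:kreibrerp {verb,adjective}; 3:kreibrerp {verb,adjective}; 4:nox {verb}; 5:vrial {conjunction}; 6:plaamirn {adjective}; 7:groirp {adverb,verb}.
Word 2 cannot be adjective — rule 1 would then fail for every completion. It is verb.
Word 3 cannot be adjective — rule 1 would then fail for every completion. It is verb.
Word 7 cannot be adverb — rule 4 would then fail for every completion. It is verb.
Word 1 cannot be verb — rule 3 would then fail for every completion. It is adverb.
So the tagging must be: adverb verb verb verb conjunction adjective verb.
Check: rule 1 satisfied; rule 2 satisfied; rule 3 satisfied; rule 4 satisfied.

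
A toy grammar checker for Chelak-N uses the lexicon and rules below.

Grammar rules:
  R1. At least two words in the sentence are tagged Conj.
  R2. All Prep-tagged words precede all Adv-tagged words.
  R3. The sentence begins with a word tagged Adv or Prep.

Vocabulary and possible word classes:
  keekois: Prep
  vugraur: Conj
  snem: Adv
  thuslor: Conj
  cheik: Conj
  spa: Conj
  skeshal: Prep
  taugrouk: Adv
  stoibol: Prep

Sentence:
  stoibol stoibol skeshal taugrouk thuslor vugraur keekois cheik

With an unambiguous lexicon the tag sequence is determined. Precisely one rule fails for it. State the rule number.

2

Fixed tagging: Prep Prep Prep Adv Conj Conj Prep Conj.
Rule check: R1 holds, R2 violated, R3 holds.
Only rule 2 fails.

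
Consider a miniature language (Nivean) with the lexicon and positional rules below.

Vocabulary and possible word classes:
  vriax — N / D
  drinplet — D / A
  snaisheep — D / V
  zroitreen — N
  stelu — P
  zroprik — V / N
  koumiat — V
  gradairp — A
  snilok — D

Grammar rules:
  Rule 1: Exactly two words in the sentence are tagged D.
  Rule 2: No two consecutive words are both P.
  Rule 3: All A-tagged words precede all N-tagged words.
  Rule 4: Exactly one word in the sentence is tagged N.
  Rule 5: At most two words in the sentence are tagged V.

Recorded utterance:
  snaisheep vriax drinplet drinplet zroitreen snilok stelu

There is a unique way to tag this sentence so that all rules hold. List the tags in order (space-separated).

Candidates per position — 1:snaisheep {D,V}; 2:vriax {N,D}; 3:drinplet {D,A}; 4:drinplet {D,A}; 5:zroitreen {N}; 6:snilok {D}; 7:stelu {P}.
Position 2: N is ruled out by rule 4; that leaves D.
Position 3: D is ruled out by rule 1; that leaves A.
Position 4: D is ruled out by rule 1; that leaves A.
Position 1: D is ruled out by rule 1; that leaves V.
So the tagging must be: V D A A N D P.
Rule-by-rule: rule 1 satisfied; rule 2 satisfied; rule 3 satisfied; rule 4 satisfied; rule 5 satisfied.

V D A A N D P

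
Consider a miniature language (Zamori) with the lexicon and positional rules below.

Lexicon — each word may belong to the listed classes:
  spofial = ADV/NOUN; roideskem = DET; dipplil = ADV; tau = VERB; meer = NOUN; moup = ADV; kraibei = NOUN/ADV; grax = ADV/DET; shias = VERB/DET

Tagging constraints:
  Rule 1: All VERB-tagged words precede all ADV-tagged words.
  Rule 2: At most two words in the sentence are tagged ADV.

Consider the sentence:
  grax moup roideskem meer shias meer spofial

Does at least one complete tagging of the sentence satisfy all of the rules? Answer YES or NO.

Candidates per position — 1:grax {ADV,DET}; 2:moup {ADV}; 3:roideskem {DET}; 4:meer {NOUN}; 5:shias {VERB,DET}; 6:meer {NOUN}; 7:spofial {ADV,NOUN}.
One satisfying assignment: ADV ADV DET NOUN DET NOUN NOUN.
Rule-by-rule: rule 1 ok; rule 2 ok.

YES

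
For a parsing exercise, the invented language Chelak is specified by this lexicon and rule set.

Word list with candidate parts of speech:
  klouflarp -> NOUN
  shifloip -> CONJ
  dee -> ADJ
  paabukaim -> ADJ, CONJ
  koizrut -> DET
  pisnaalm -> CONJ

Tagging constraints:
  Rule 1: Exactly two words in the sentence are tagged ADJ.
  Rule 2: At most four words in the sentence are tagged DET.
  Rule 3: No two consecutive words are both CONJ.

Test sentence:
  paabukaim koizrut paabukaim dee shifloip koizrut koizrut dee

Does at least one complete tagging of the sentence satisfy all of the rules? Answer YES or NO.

YES

Candidates per position — 1:paabukaim {ADJ,CONJ}; 2:koizrut {DET}; 3:paabukaim {ADJ,CONJ}; 4:dee {ADJ}; 5:shifloip {CONJ}; 6:koizrut {DET}; 7:koizrut {DET}; 8:dee {ADJ}.
One satisfying assignment: CONJ DET CONJ ADJ CONJ DET DET ADJ.
Check: rule 1 ok; rule 2 ok; rule 3 ok.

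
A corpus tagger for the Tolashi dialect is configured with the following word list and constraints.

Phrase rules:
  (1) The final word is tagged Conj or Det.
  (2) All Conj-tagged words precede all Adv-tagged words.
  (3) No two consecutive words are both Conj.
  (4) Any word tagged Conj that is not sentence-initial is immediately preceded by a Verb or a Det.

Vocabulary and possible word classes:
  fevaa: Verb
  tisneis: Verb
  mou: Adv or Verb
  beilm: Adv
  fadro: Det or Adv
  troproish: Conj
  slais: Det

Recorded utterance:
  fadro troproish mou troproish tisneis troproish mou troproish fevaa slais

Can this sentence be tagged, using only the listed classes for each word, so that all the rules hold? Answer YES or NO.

Candidates per position — 1:fadro {Det,Adv}; 2:troproish {Conj}; 3:mou {Adv,Verb}; 4:troproish {Conj}; 5:tisneis {Verb}; 6:troproish {Conj}; 7:mou {Adv,Verb}; 8:troproish {Conj}; 9:fevaa {Verb}; 10:slais {Det}.
One satisfying assignment: Det Conj Verb Conj Verb Conj Verb Conj Verb Det.
Check: rule 1 holds; rule 2 holds; rule 3 holds; rule 4 holds.

YES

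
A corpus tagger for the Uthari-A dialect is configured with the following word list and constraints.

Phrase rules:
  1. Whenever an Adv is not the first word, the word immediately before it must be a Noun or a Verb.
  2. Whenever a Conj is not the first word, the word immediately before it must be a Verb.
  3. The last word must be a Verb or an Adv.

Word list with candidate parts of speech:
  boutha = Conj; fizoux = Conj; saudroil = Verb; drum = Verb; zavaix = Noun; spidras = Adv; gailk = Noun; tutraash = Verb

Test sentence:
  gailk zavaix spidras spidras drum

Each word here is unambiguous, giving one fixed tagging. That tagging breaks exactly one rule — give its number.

1

Fixed tagging: Noun Noun Adv Adv Verb.
Applying the rules: R1 violated, R2 holds, R3 holds.
Only rule 1 fails.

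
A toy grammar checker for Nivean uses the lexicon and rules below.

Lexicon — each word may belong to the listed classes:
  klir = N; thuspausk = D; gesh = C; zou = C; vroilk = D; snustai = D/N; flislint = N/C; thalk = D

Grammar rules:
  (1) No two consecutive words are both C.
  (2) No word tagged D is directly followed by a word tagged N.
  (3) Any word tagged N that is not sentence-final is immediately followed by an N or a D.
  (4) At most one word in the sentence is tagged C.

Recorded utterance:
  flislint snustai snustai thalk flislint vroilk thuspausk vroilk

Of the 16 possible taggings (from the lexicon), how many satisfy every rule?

3

Candidates per position — 1:flislint {N,C}; 2:snustai {D,N}; 3:snustai {D,N}; 4:thalk {D}; 5:flislint {N,C}; 6:vroilk {D}; 7:thuspausk {D}; 8:vroilk {D}.
There are 16 candidate sequences in total.
The sequences that satisfy every rule: N D D D C D D D; N N D D C D D D; N N N D C D D D.
Count = 3.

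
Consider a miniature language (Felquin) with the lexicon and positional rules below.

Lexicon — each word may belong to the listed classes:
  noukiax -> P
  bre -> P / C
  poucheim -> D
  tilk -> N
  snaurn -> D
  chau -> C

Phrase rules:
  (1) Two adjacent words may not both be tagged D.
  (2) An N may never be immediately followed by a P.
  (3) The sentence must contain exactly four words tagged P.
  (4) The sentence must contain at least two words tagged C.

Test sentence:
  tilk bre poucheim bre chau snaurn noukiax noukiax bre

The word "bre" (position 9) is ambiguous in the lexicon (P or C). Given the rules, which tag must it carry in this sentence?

Candidates per position — 1:tilk {N}; 2:bre {P,C}; 3:poucheim {D}; 4:bre {P,C}; 5:chau {C}; 6:snaurn {D}; 7:noukiax {P}; 8:noukiax {P}; 9:bre {P,C}.
Position 2: tagging it P would leave rule 2 unsatisfiable, so it must be C.
Position 4: tagging it C would leave rule 3 unsatisfiable, so it must be P.
Position 9: tagging it C would leave rule 3 unsatisfiable, so it must be P.
The unique satisfying tagging is: N C D P C D P P P.
Checking: rule 1 ok; rule 2 ok; rule 3 ok; rule 4 ok.

P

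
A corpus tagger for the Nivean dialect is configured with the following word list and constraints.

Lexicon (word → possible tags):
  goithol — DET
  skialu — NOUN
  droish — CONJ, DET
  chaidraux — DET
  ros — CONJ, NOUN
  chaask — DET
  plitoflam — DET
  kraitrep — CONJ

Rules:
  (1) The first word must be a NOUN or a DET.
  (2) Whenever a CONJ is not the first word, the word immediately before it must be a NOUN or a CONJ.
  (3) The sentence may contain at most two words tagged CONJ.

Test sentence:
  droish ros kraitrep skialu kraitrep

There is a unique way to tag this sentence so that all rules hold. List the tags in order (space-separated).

Candidates per position — 1:droish {CONJ,DET}; 2:ros {CONJ,NOUN}; 3:kraitrep {CONJ}; 4:skialu {NOUN}; 5:kraitrep {CONJ}.
If word 1 were CONJ, no tagging could satisfy rule 1; so word 1 is DET.
If word 2 were CONJ, no tagging could satisfy rule 2; so word 2 is NOUN.
So the tagging must be: DET NOUN CONJ NOUN CONJ.
Verifying each rule — rule 1 satisfied; rule 2 satisfied; rule 3 satisfied.

DET NOUN CONJ NOUN CONJ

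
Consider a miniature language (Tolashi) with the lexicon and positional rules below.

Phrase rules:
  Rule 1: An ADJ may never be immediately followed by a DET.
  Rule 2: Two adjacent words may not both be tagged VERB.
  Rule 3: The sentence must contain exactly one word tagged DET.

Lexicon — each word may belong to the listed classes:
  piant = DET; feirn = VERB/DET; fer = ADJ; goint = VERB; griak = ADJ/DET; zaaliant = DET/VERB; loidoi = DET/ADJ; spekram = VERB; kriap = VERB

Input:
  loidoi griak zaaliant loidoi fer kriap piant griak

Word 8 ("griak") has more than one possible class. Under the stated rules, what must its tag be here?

Candidates per position — 1:loidoi {DET,ADJ}; 2:griak {ADJ,DET}; 3:zaaliant {DET,VERB}; 4:loidoi {DET,ADJ}; 5:fer {ADJ}; 6:kriap {VERB}; 7:piant {DET}; 8:griak {ADJ,DET}.
At position 1, choosing DET makes rule 3 impossible to satisfy; hence ADJ.
At position 2, choosing DET makes rule 1 impossible to satisfy; hence ADJ.
At position 3, choosing DET makes rule 1 impossible to satisfy; hence VERB.
At position 4, choosing DET makes rule 3 impossible to satisfy; hence ADJ.
At position 8, choosing DET makes rule 3 impossible to satisfy; hence ADJ.
The unique satisfying tagging is: ADJ ADJ VERB ADJ ADJ VERB DET ADJ.
Check: rule 1 satisfied; rule 2 satisfied; rule 3 satisfied.

ADJ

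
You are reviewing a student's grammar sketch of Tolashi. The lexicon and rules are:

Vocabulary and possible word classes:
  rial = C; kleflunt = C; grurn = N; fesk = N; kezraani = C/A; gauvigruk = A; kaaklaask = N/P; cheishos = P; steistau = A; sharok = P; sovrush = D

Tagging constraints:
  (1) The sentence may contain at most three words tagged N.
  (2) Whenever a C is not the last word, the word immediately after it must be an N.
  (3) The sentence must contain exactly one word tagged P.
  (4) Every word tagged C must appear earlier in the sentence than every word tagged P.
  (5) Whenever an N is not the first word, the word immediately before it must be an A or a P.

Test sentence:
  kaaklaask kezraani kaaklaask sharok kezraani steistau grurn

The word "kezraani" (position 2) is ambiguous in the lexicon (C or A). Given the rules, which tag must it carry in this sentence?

A

Candidates per position — 1:kaaklaask {N,P}; 2:kezraani {C,A}; 3:kaaklaask {N,P}; 4:sharok {P}; 5:kezraani {C,A}; 6:steistau {A}; 7:grurn {N}.
Position 1: P is ruled out by rule 3; that leaves N.
Position 3: P is ruled out by rule 3; that leaves N.
Position 5: C is ruled out by rule 2; that leaves A.
Position 2: C is ruled out by rule 5; that leaves A.
That leaves exactly one tagging: N A N P A A N.
Check: rule 1 satisfied; rule 2 satisfied; rule 3 satisfied; rule 4 satisfied; rule 5 satisfied.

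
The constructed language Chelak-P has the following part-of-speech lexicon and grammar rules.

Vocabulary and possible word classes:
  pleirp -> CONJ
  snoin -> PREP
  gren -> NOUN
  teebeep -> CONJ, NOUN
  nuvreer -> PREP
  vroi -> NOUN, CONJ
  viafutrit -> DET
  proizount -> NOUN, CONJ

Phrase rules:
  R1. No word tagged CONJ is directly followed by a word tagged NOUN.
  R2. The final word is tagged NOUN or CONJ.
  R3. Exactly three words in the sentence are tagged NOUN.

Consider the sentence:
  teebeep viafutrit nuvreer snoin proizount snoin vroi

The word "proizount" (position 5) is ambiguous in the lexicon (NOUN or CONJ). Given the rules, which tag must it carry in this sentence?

Candidates per position — 1:teebeep {CONJ,NOUN}; 2:viafutrit {DET}; 3:nuvreer {PREP}; 4:snoin {PREP}; 5:proizount {NOUN,CONJ}; 6:snoin {PREP}; 7:vroi {NOUN,CONJ}.
Word 1 cannot be CONJ — rule 3 would then fail for every completion. It is NOUN.
Word 5 cannot be CONJ — rule 3 would then fail for every completion. It is NOUN.
Word 7 cannot be CONJ — rule 3 would then fail for every completion. It is NOUN.
So the tagging must be: NOUN DET PREP PREP NOUN PREP NOUN.
Rule-by-rule: rule 1 ✓; rule 2 ✓; rule 3 ✓.

NOUN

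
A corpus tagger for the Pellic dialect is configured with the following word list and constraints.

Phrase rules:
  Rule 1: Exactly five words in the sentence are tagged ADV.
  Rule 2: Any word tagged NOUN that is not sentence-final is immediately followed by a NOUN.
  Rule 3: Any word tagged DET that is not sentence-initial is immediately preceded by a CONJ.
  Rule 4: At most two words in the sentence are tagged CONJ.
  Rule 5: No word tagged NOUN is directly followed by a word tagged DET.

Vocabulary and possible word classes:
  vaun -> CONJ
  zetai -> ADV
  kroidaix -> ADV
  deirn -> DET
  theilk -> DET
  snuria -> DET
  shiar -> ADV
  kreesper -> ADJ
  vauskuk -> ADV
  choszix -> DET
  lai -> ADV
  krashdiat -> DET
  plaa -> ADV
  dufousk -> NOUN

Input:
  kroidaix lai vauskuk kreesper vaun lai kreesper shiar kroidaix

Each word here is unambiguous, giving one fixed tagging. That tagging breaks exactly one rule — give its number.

1

Fixed tagging: ADV ADV ADV ADJ CONJ ADV ADJ ADV ADV.
Checking each rule: R1 fail, R2 pass, R3 pass, R4 pass, R5 pass.
Only rule 1 fails.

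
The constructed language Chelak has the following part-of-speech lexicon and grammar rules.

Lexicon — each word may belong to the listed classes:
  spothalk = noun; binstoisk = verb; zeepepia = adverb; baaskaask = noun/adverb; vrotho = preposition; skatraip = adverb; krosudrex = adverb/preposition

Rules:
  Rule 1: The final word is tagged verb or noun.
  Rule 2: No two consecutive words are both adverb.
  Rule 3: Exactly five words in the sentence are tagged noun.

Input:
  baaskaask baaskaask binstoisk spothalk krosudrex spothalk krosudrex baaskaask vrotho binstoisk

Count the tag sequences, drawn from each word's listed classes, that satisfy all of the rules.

4

Candidates per position — 1:baaskaask {noun,adverb}; 2:baaskaask {noun,adverb}; 3:binstoisk {verb}; 4:spothalk {noun}; 5:krosudrex {adverb,preposition}; 6:spothalk {noun}; 7:krosudrex {adverb,preposition}; 8:baaskaask {noun,adverb}; 9:vrotho {preposition}; 10:binstoisk {verb}.
There are 32 candidate sequences in total.
The sequences that satisfy every rule: noun noun verb noun adverb noun adverb noun preposition verb; noun noun verb noun adverb noun preposition noun preposition verb; noun noun verb noun preposition noun adverb noun preposition verb; noun noun verb noun preposition noun preposition noun preposition verb.
Count = 4.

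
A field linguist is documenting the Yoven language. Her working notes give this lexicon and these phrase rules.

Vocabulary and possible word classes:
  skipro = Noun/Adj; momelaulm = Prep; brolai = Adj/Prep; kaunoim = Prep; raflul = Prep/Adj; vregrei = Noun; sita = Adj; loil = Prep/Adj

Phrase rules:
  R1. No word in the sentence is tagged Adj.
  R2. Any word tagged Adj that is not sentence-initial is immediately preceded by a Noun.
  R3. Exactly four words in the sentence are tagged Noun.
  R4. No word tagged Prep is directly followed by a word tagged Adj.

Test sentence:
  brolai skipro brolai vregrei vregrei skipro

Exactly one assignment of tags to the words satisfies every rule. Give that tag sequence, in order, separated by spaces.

Prep Noun Prep Noun Noun Noun

Candidates per position — 1:brolai {Adj,Prep}; 2:skipro {Noun,Adj}; 3:brolai {Adj,Prep}; 4:vregrei {Noun}; 5:vregrei {Noun}; 6:skipro {Noun,Adj}.
Position 1: tagging it Adj would leave rule 1 unsatisfiable, so it must be Prep.
Position 2: tagging it Adj would leave rule 1 unsatisfiable, so it must be Noun.
Position 3: tagging it Adj would leave rule 1 unsatisfiable, so it must be Prep.
Position 6: tagging it Adj would leave rule 1 unsatisfiable, so it must be Noun.
So the tagging must be: Prep Noun Prep Noun Noun Noun.
Check: rule 1 ✓; rule 2 ✓; rule 3 ✓; rule 4 ✓.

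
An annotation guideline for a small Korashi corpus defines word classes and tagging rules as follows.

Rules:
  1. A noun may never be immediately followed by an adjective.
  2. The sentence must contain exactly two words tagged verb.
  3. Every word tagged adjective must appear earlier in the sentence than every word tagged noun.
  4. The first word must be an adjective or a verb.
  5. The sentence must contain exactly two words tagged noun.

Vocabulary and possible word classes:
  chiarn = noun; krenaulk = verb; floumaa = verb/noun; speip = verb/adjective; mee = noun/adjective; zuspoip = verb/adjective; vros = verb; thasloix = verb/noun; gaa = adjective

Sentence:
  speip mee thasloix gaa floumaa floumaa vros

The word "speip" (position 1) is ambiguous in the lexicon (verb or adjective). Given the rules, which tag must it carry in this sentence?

adjective

Candidates per position — 1:speip {verb,adjective}; 2:mee {noun,adjective}; 3:thasloix {verb,noun}; 4:gaa {adjective}; 5:floumaa {verb,noun}; 6:floumaa {verb,noun}; 7:vros {verb}.
Position 2: noun is ruled out by rule 3; that leaves adjective.
Position 3: noun is ruled out by rule 1; that leaves verb.
Position 5: verb is ruled out by rule 2; that leaves noun.
Position 6: verb is ruled out by rule 2; that leaves noun.
Position 1: verb is ruled out by rule 2; that leaves adjective.
That leaves exactly one tagging: adjective adjective verb adjective noun noun verb.
Check: rule 1 satisfied; rule 2 satisfied; rule 3 satisfied; rule 4 satisfied; rule 5 satisfied.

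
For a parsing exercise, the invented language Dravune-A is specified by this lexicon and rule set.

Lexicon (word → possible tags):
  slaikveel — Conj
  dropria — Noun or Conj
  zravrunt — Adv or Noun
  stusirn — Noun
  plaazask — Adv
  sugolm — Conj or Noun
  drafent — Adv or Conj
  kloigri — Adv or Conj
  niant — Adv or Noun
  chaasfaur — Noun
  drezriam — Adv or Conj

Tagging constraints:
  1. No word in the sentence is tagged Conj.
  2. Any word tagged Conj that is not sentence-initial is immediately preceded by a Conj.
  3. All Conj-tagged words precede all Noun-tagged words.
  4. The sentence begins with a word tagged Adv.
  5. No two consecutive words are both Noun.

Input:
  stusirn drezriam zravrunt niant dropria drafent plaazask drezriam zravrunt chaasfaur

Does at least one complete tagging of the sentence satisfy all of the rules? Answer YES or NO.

Candidates per position — 1:stusirn {Noun}; 2:drezriam {Adv,Conj}; 3:zravrunt {Adv,Noun}; 4:niant {Adv,Noun}; 5:dropria {Noun,Conj}; 6:drafent {Adv,Conj}; 7:plaazask {Adv}; 8:drezriam {Adv,Conj}; 9:zravrunt {Adv,Noun}; 10:chaasfaur {Noun}.
Rule 4 cannot be satisfied by any choice of tags from the lexicon.
So there is no consistent tagging.

NO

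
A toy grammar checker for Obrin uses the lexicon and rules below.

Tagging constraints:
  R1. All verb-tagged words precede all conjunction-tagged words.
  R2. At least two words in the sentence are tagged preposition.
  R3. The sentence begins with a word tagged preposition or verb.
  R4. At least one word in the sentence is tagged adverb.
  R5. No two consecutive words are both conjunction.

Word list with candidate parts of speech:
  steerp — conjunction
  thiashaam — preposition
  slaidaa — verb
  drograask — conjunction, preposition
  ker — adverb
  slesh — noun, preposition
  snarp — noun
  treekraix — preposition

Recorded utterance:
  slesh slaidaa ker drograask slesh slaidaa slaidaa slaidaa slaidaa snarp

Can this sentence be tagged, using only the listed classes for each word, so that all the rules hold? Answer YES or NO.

YES

Candidates per position — 1:slesh {noun,preposition}; 2:slaidaa {verb}; 3:ker {adverb}; 4:drograask {conjunction,preposition}; 5:slesh {noun,preposition}; 6:slaidaa {verb}; 7:slaidaa {verb}; 8:slaidaa {verb}; 9:slaidaa {verb}; 10:snarp {noun}.
One satisfying assignment: preposition verb adverb preposition preposition verb verb verb verb noun.
Verifying each rule — rule 1 holds; rule 2 holds; rule 3 holds; rule 4 holds; rule 5 holds.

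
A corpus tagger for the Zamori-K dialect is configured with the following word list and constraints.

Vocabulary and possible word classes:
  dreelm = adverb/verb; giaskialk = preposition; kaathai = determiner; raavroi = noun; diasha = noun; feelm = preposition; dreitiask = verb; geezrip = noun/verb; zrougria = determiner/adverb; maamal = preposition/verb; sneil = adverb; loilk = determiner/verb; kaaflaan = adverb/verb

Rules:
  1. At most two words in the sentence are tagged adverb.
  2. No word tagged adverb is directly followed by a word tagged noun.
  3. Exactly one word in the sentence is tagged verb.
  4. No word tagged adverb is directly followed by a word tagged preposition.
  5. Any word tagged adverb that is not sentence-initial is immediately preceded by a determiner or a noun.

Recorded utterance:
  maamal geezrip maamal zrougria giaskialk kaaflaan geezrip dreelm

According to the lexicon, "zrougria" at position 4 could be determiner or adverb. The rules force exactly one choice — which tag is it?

Candidates per position — 1:maamal {preposition,verb}; 2:geezrip {noun,verb}; 3:maamal {preposition,verb}; 4:zrougria {determiner,adverb}; 5:giaskialk {preposition}; 6:kaaflaan {adverb,verb}; 7:geezrip {noun,verb}; 8:dreelm {adverb,verb}.
Position 4: tagging it adverb would leave rule 4 unsatisfiable, so it must be determiner.
Position 6: tagging it adverb would leave rule 5 unsatisfiable, so it must be verb.
Position 7: tagging it verb would leave rule 3 unsatisfiable, so it must be noun.
Position 8: tagging it verb would leave rule 3 unsatisfiable, so it must be adverb.
Position 1: tagging it verb would leave rule 3 unsatisfiable, so it must be preposition.
Position 2: tagging it verb would leave rule 3 unsatisfiable, so it must be noun.
Position 3: tagging it verb would leave rule 3 unsatisfiable, so it must be preposition.
That leaves exactly one tagging: preposition noun preposition determiner preposition verb noun adverb.
Rule-by-rule: rule 1 satisfied; rule 2 satisfied; rule 3 satisfied; rule 4 satisfied; rule 5 satisfied.

determiner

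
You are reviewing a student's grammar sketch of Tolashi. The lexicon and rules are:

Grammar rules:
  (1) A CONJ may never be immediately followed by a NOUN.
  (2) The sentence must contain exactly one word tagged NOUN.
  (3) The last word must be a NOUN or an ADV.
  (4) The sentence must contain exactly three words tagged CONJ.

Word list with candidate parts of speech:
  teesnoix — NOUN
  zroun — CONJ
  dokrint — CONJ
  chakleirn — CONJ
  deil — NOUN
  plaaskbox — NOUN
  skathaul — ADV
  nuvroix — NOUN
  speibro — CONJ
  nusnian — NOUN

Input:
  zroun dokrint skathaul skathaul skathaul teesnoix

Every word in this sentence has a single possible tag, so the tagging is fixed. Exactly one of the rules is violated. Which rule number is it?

4

Fixed tagging: CONJ CONJ ADV ADV ADV NOUN.
Rule check: R1 holds, R2 holds, R3 holds, R4 violated.
Only rule 4 fails.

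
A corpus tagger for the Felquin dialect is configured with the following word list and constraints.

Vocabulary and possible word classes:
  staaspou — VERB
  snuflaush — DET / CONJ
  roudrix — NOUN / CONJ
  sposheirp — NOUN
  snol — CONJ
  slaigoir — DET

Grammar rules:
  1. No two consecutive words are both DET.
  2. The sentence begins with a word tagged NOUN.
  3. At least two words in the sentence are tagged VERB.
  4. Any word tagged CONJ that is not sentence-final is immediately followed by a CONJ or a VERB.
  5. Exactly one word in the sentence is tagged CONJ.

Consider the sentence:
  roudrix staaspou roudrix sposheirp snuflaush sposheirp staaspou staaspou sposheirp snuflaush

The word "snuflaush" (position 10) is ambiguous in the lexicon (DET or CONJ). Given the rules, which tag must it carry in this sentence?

CONJ

Candidates per position — 1:roudrix {NOUN,CONJ}; 2:staaspou {VERB}; 3:roudrix {NOUN,CONJ}; 4:sposheirp {NOUN}; 5:snuflaush {DET,CONJ}; 6:sposheirp {NOUN}; 7:staaspou {VERB}; 8:staaspou {VERB}; 9:sposheirp {NOUN}; 10:snuflaush {DET,CONJ}.
If word 1 were CONJ, no tagging could satisfy rule 2; so word 1 is NOUN.
If word 3 were CONJ, no tagging could satisfy rule 4; so word 3 is NOUN.
If word 5 were CONJ, no tagging could satisfy rule 4; so word 5 is DET.
If word 10 were DET, no tagging could satisfy rule 5; so word 10 is CONJ.
So the tagging must be: NOUN VERB NOUN NOUN DET NOUN VERB VERB NOUN CONJ.
Checking: rule 1 satisfied; rule 2 satisfied; rule 3 satisfied; rule 4 satisfied; rule 5 satisfied.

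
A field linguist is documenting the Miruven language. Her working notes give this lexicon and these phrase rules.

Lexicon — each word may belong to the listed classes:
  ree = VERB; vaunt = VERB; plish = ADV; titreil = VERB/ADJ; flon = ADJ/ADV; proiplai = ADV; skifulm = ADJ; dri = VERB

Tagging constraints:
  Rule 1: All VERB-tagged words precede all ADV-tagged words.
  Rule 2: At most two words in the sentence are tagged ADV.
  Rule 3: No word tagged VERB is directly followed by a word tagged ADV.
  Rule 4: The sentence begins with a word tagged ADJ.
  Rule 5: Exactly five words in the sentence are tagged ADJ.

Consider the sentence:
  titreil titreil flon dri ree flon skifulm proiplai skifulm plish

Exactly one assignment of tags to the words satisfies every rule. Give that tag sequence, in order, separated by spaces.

Candidates per position — 1:titreil {VERB,ADJ}; 2:titreil {VERB,ADJ}; 3:flon {ADJ,ADV}; 4:dri {VERB}; 5:ree {VERB}; 6:flon {ADJ,ADV}; 7:skifulm {ADJ}; 8:proiplai {ADV}; 9:skifulm {ADJ}; 10:plish {ADV}.
If word 1 were VERB, no tagging could satisfy rule 4; so word 1 is ADJ.
If word 3 were ADV, no tagging could satisfy rule 1; so word 3 is ADJ.
If word 6 were ADV, no tagging could satisfy rule 2; so word 6 is ADJ.
If word 2 were ADJ, no tagging could satisfy rule 5; so word 2 is VERB.
The unique satisfying tagging is: ADJ VERB ADJ VERB VERB ADJ ADJ ADV ADJ ADV.
Check: rule 1 ok; rule 2 ok; rule 3 ok; rule 4 ok; rule 5 ok.

ADJ VERB ADJ VERB VERB ADJ ADJ ADV ADJ ADV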